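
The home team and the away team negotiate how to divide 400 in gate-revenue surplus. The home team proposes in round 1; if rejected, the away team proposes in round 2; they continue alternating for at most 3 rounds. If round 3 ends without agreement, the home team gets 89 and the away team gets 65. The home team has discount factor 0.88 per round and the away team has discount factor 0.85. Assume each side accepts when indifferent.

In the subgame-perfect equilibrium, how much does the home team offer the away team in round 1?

Round 3 (the home team proposes): the away team gets 65 if talks fail, so the home team offers 65 and keeps 335.
Round 2 (the away team proposes): the home team can get 335 next round, worth 0.88 × 335 = 294.8 now, so the away team offers 294.8, keeping 105.2.
Round 1 (the home team proposes): the away team can get 105.2 next round, worth 0.85 × 105.2 = 89.42 now, so the home team offers 89.42, keeping 310.58.

89.42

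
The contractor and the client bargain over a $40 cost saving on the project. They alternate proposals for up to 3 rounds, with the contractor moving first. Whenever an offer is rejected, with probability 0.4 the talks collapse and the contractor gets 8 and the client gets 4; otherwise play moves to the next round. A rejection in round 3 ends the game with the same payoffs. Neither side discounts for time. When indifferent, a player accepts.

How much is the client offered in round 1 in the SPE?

10.72

By backward induction:
Round 3 (the contractor proposes): the client gets 4 if talks fail, so the contractor offers 4 and keeps 36.
Round 2 (the client proposes): rejecting gives the contractor an expected 0.6 × 36 + 0.4 × 8 = 24.8; the client offers that and keeps 15.2.
Round 1 (the contractor proposes): rejecting gives the client an expected 0.6 × 15.2 + 0.4 × 4 = 10.72. The contractor offers 10.72 and keeps 40 − 10.72 = 29.28.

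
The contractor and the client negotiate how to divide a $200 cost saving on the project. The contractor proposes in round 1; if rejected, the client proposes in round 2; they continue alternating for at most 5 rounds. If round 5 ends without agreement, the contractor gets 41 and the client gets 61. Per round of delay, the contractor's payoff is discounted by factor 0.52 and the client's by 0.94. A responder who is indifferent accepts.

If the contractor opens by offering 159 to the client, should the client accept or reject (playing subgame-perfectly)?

Round 5 (the contractor proposes): the client gets 61 if talks fail, so the contractor offers 61 and keeps 139.
Round 4 (the client proposes): the contractor can get 139 next round, worth 0.52 × 139 = 72.28 now, so the client offers 72.28, keeping 127.72.
Round 3 (the contractor proposes): the client can get 127.72 next round, worth 0.94 × 127.72 = 120.0568 now, so the contractor offers 120.0568, keeping 79.9432.
Round 2 (the client proposes): the contractor can get 79.9432 next round, worth 0.52 × 79.9432 = 41.570464 now, so the client offers 41.570464, keeping 158.429536.
So by rejecting in round 1, the client gets 158.429536 next round, worth 0.94 × 158.429536 = 148.92376384 now.
Offer 159 ≥ 148.92376384, so the client accepts.

Accept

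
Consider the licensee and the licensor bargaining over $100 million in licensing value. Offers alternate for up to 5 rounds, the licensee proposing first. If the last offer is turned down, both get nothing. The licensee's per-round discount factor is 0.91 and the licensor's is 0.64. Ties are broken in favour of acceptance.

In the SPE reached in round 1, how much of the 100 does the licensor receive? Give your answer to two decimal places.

Round 5 (the licensee proposes): rejection yields 0 for the licensor; the licensee offers 0 and keeps 100.
Round 4 (the licensor proposes): the licensee can get 100 next round, worth 0.91 × 100 = 91 now; the licensor offers that and keeps 9.
Round 3 (the licensee proposes): the licensor can get 9 next round, worth 0.64 × 9 = 5.76 now, so the licensee offers 5.76, keeping 94.24.
Round 2 (the licensor proposes): the licensee can get 94.24 next round, worth 0.91 × 94.24 = 85.7584 now; the licensor offers that and keeps 14.2416.
Round 1 (the licensee proposes): the licensor can get 14.2416 next round, worth 0.64 × 14.2416 = 9.114624 now; the licensee offers that and keeps 90.885376.

9.11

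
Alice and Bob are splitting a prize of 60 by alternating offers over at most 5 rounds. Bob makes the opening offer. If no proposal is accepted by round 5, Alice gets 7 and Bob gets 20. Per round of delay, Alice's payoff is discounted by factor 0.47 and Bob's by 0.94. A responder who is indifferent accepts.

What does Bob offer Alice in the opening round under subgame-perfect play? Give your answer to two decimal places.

Round 5 (Bob proposes): Alice gets 7 if talks fail, so Bob offers 7 and keeps 53.
Round 4 (Alice proposes): Bob can get 53 next round, worth 0.94 × 53 = 49.82 now, so Alice offers 49.82, keeping 10.18.
Round 3 (Bob proposes): Alice can get 10.18 next round, worth 0.47 × 10.18 = 4.7846 now, so Bob offers 4.7846, keeping 55.2154.
Round 2 (Alice proposes): Bob can get 55.2154 next round, worth 0.94 × 55.2154 = 51.902476 now; Alice offers that and keeps 8.097524.
Round 1 (Bob proposes): Alice can get 8.097524 next round, worth 0.47 × 8.097524 = 3.80583628 now; Bob offers that and keeps 56.19416372.

3.81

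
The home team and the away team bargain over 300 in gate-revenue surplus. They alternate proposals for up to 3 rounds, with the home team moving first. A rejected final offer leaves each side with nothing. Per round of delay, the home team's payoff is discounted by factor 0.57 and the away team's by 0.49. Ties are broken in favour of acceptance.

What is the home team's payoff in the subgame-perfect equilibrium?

Work backward from the last round.
Round 3 (the home team proposes): rejection yields 0 for the away team; the home team offers 0 and keeps 300.
Round 2 (the away team proposes): the home team can get 300 next round, worth 0.57 × 300 = 171 now. The away team offers 171 and keeps 300 − 171 = 129.
Round 1 (the home team proposes): the away team can get 129 next round, worth 0.49 × 129 = 63.21 now; the home team offers that and keeps 236.79.

236.79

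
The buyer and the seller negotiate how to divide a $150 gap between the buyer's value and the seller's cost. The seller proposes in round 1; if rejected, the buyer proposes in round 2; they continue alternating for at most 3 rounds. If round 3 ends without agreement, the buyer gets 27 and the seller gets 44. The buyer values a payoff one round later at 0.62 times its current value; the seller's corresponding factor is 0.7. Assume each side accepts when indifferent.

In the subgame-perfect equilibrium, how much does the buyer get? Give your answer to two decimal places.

39.62

Round 3 (the seller proposes): the buyer gets 27 if talks fail, so the seller offers 27 and keeps 123.
Round 2 (the buyer proposes): the seller can get 123 next round, worth 0.7 × 123 = 86.1 now. The buyer offers 86.1 and keeps 150 − 86.1 = 63.9.
Round 1 (the seller proposes): the buyer can get 63.9 next round, worth 0.62 × 63.9 = 39.618 now; the seller offers that and keeps 110.382.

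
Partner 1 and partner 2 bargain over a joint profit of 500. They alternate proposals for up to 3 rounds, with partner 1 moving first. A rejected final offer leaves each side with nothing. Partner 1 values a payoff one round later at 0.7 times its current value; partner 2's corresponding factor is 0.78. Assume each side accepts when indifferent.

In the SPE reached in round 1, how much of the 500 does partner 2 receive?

Round 3 (partner 1 proposes): partner 2 will accept anything ≥ 0, so partner 1 offers 0 and keeps 500.
Round 2 (partner 2 proposes): partner 1 can get 500 next round, worth 0.7 × 500 = 350 now; partner 2 offers that and keeps 150.
Round 1 (partner 1 proposes): partner 2 can get 150 next round, worth 0.78 × 150 = 117 now, so partner 1 offers 117, keeping 383.

117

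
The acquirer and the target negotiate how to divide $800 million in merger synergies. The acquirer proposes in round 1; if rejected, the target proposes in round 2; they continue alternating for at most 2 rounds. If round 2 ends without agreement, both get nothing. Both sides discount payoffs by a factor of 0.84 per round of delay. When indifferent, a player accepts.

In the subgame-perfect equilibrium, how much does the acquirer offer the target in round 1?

672

Round 2 (the target proposes): rejection yields 0 for the acquirer; the target offers 0 and keeps 800.
Round 1 (the acquirer proposes): the target can get 800 next round, worth 0.84 × 800 = 672 now; the acquirer offers that and keeps 128.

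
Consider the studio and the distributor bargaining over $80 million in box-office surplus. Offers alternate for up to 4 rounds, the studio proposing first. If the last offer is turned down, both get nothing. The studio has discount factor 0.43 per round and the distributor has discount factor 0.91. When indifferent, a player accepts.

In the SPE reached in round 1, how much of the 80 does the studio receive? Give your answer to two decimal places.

Round 4 (the distributor proposes): the studio will accept anything ≥ 0, so the distributor offers 0 and keeps 80.
Round 3 (the studio proposes): the distributor can get 80 next round, worth 0.91 × 80 = 72.8 now, so the studio offers 72.8, keeping 7.2.
Round 2 (the distributor proposes): the studio can get 7.2 next round, worth 0.43 × 7.2 = 3.096 now. The distributor offers 3.096 and keeps 80 − 3.096 = 76.904.
Round 1 (the studio proposes): the distributor can get 76.904 next round, worth 0.91 × 76.904 = 69.98264 now; the studio offers that and keeps 10.01736.

10.02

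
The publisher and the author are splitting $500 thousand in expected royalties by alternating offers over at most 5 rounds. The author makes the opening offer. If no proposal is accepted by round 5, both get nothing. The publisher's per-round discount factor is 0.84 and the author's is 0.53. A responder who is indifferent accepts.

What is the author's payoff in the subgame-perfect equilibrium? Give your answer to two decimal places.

214.72

Round 5 (the author proposes): the publisher will accept anything ≥ 0, so the author offers 0 and keeps 500.
Round 4 (the publisher proposes): the author can get 500 next round, worth 0.53 × 500 = 265 now. The publisher offers 265 and keeps 500 − 265 = 235.
Round 3 (the author proposes): the publisher can get 235 next round, worth 0.84 × 235 = 197.4 now, so the author offers 197.4, keeping 302.6.
Round 2 (the publisher proposes): the author can get 302.6 next round, worth 0.53 × 302.6 = 160.378 now. The publisher offers 160.378 and keeps 500 − 160.378 = 339.622.
Round 1 (the author proposes): the publisher can get 339.622 next round, worth 0.84 × 339.622 = 285.28248 now. The author offers 285.28248 and keeps 500 − 285.28248 = 214.71752.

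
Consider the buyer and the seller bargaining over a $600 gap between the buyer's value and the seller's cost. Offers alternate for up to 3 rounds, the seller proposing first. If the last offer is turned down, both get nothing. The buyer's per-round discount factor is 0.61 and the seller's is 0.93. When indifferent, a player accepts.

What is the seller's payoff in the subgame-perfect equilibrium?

Round 3 (the seller proposes): the buyer will accept anything ≥ 0, so the seller offers 0 and keeps 600.
Round 2 (the buyer proposes): the seller can get 600 next round, worth 0.93 × 600 = 558 now. The buyer offers 558 and keeps 600 − 558 = 42.
Round 1 (the seller proposes): the buyer can get 42 next round, worth 0.61 × 42 = 25.62 now; the seller offers that and keeps 574.38.

574.38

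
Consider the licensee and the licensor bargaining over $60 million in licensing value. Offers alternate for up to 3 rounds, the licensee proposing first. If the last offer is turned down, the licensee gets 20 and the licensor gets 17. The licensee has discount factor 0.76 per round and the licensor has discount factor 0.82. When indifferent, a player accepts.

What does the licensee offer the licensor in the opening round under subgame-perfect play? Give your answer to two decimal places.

By backward induction:
Round 3 (the licensee proposes): the licensor gets 17 if talks fail, so the licensee offers 17 and keeps 43.
Round 2 (the licensor proposes): the licensee can get 43 next round, worth 0.76 × 43 = 32.68 now; the licensor offers that and keeps 27.32.
Round 1 (the licensee proposes): the licensor can get 27.32 next round, worth 0.82 × 27.32 = 22.4024 now. The licensee offers 22.4024 and keeps 60 − 22.4024 = 37.5976.

22.40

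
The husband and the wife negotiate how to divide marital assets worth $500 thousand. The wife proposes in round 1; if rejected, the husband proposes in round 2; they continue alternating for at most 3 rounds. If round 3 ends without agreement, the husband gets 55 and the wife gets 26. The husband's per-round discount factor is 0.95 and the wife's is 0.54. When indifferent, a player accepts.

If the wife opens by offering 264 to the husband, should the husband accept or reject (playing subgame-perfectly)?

Round 3 (the wife proposes): the husband gets 55 if talks fail, so the wife offers 55 and keeps 445.
Round 2 (the husband proposes): the wife can get 445 next round, worth 0.54 × 445 = 240.3 now, so the husband offers 240.3, keeping 259.7.
So by rejecting in round 1, the husband gets 259.7 next round, worth 0.95 × 259.7 = 246.715 now.
Offer 264 ≥ 246.715, so the husband accepts.

Accept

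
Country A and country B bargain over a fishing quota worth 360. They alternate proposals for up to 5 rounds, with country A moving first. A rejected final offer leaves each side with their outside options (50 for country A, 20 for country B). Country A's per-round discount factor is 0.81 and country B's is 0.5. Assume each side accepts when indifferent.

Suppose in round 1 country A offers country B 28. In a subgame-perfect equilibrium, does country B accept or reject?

Round 5 (country A proposes): country B gets 20 if talks fail, so country A offers 20 and keeps 340.
Round 4 (country B proposes): country A can get 340 next round, worth 0.81 × 340 = 275.4 now, so country B offers 275.4, keeping 84.6.
Round 3 (country A proposes): country B can get 84.6 next round, worth 0.5 × 84.6 = 42.3 now, so country A offers 42.3, keeping 317.7.
Round 2 (country B proposes): country A can get 317.7 next round, worth 0.81 × 317.7 = 257.337 now, so country B offers 257.337, keeping 102.663.
So by rejecting in round 1, country B gets 102.663 next round, worth 0.5 × 102.663 = 51.3315 now.
Offer 28 < 51.3315, so country B rejects.

Reject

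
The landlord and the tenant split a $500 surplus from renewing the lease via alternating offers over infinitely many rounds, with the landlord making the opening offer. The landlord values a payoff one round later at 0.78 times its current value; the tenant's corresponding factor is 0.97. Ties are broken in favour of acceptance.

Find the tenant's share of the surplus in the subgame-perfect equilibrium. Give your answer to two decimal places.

In a stationary SPE each proposer offers the other exactly their discounted continuation value.
If the landlord keeps x when proposing and the tenant keeps y when proposing, then x = 500 − 0.97y and y = 500 − 0.78x.
Solving: x = 500(1 − 0.97) / (1 − 0.78·0.97) = 15 / 0.2434 ≈ 61.6270.
The tenant gets 500 − 61.6270 ≈ 438.3730.

438.37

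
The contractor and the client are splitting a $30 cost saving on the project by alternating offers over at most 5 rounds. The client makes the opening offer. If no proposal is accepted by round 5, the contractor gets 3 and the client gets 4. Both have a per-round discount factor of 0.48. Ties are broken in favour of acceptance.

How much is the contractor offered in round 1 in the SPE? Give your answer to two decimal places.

Round 5 (the client proposes): the contractor gets 3 if talks fail, so the client offers 3 and keeps 27.
Round 4 (the contractor proposes): the client can get 27 next round, worth 0.48 × 27 = 12.96 now, so the contractor offers 12.96, keeping 17.04.
Round 3 (the client proposes): the contractor can get 17.04 next round, worth 0.48 × 17.04 = 8.1792 now. The client offers 8.1792 and keeps 30 − 8.1792 = 21.8208.
Round 2 (the contractor proposes): the client can get 21.8208 next round, worth 0.48 × 21.8208 = 10.473984 now, so the contractor offers 10.473984, keeping 19.526016.
Round 1 (the client proposes): the contractor can get 19.526016 next round, worth 0.48 × 19.526016 = 9.37248768 now; the client offers that and keeps 20.62751232.

9.37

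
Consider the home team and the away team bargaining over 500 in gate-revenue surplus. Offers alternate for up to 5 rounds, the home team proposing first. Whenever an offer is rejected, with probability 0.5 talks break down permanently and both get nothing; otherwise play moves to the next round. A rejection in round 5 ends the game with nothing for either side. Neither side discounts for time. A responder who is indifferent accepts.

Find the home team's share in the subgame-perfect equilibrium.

By backward induction:
Round 5 (the home team proposes): rejection yields 0 for the away team; the home team offers 0 and keeps 500.
Round 4 (the away team proposes): rejecting gives the home team an expected 0.5 × 500 = 250; the away team offers that and keeps 250.
Round 3 (the home team proposes): rejecting gives the away team an expected 0.5 × 250 = 125. The home team offers 125 and keeps 500 − 125 = 375.
Round 2 (the away team proposes): rejecting gives the home team an expected 0.5 × 375 = 187.5; the away team offers that and keeps 312.5.
Round 1 (the home team proposes): rejecting gives the away team an expected 0.5 × 312.5 = 156.25; the home team offers that and keeps 343.75.

343.75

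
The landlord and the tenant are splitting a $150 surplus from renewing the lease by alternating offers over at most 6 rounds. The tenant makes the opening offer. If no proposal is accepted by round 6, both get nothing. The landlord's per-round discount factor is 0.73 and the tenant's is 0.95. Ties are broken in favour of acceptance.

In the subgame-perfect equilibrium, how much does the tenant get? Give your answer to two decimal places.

88.06

Round 6 (the landlord proposes): rejection yields 0 for the tenant; the landlord offers 0 and keeps 150.
Round 5 (the tenant proposes): the landlord can get 150 next round, worth 0.73 × 150 = 109.5 now, so the tenant offers 109.5, keeping 40.5.
Round 4 (the landlord proposes): the tenant can get 40.5 next round, worth 0.95 × 40.5 = 38.475 now. The landlord offers 38.475 and keeps 150 − 38.475 = 111.525.
Round 3 (the tenant proposes): the landlord can get 111.525 next round, worth 0.73 × 111.525 = 81.41325 now. The tenant offers 81.41325 and keeps 150 − 81.41325 = 68.58675.
Round 2 (the landlord proposes): the tenant can get 68.58675 next round, worth 0.95 × 68.58675 = 65.1574125 now, so the landlord offers 65.1574125, keeping 84.8425875.
Round 1 (the tenant proposes): the landlord can get 84.8425875 next round, worth 0.73 × 84.8425875 = 61.935088875 now. The tenant offers 61.935088875 and keeps 150 − 61.935088875 = 88.064911125.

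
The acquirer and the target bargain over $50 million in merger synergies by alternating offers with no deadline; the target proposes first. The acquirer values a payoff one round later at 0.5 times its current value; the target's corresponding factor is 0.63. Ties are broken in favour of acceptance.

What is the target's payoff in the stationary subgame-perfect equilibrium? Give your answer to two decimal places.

In a stationary SPE each proposer offers the other exactly their discounted continuation value.
If the target keeps x when proposing and the acquirer keeps y when proposing, then x = 50 − 0.5y and y = 50 − 0.63x.
Solving: x = 50(1 − 0.5) / (1 − 0.63·0.5) = 25 / 0.685 ≈ 36.4964.
The acquirer gets 50 − 36.4964 ≈ 13.5036.

36.50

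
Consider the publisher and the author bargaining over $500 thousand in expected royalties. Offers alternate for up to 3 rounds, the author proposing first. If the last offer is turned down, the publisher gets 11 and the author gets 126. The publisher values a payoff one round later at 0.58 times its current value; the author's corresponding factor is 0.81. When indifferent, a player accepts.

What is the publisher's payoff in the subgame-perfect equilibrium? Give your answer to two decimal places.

60.27

Round 3 (the author proposes): the publisher gets 11 if talks fail, so the author offers 11 and keeps 489.
Round 2 (the publisher proposes): the author can get 489 next round, worth 0.81 × 489 = 396.09 now; the publisher offers that and keeps 103.91.
Round 1 (the author proposes): the publisher can get 103.91 next round, worth 0.58 × 103.91 = 60.2678 now, so the author offers 60.2678, keeping 439.7322.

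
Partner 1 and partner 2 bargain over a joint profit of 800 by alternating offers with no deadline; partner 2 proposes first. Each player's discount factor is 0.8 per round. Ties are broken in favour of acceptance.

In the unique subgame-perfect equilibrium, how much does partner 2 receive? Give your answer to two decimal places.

When partner 2 proposes, partner 1 accepts any offer worth at least 0.8 times what partner 1 would get by proposing next round; and vice versa.
This gives x = 800 − 0.8y and y = 800 − 0.8x, where x and y are each side's share when it proposes.
Hence (1 − 0.8·0.8)x = 800(1 − 0.8), i.e. 0.36·x = 160.
x ≈ 444.4444; partner 1's share is 800 − x ≈ 355.5556.

444.44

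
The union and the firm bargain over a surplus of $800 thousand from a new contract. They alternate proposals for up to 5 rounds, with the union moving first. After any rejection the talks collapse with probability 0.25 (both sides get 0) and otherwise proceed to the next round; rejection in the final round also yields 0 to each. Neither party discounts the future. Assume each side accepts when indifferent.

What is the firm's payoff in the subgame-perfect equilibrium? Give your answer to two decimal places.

By backward induction:
Round 5 (the union proposes): rejection yields 0 for the firm; the union offers 0 and keeps 800.
Round 4 (the firm proposes): rejecting gives the union an expected 0.75 × 800 = 600, so the firm offers 600, keeping 200.
Round 3 (the union proposes): rejecting gives the firm an expected 0.75 × 200 = 150, so the union offers 150, keeping 650.
Round 2 (the firm proposes): rejecting gives the union an expected 0.75 × 650 = 487.5; the firm offers that and keeps 312.5.
Round 1 (the union proposes): rejecting gives the firm an expected 0.75 × 312.5 = 234.375, so the union offers 234.375, keeping 565.625.

234.38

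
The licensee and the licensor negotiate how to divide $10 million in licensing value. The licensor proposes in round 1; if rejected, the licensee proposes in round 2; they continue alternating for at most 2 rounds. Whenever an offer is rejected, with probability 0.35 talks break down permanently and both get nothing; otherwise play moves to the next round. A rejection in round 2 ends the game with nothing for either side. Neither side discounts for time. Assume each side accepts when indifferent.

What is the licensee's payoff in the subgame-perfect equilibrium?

Round 2 (the licensee proposes): the licensor will accept anything ≥ 0, so the licensee offers 0 and keeps 10.
Round 1 (the licensor proposes): rejecting gives the licensee an expected 0.65 × 10 = 6.5. The licensor offers 6.5 and keeps 10 − 6.5 = 3.5.

6.5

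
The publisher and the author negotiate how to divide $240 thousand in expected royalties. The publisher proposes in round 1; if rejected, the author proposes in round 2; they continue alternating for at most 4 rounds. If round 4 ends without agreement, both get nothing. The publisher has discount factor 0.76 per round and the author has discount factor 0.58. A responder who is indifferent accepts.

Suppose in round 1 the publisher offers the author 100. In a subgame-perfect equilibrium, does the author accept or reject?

Round 4 (the author proposes): rejection yields 0 for the publisher; the author offers 0 and keeps 240.
Round 3 (the publisher proposes): the author can get 240 next round, worth 0.58 × 240 = 139.2 now, so the publisher offers 139.2, keeping 100.8.
Round 2 (the author proposes): the publisher can get 100.8 next round, worth 0.76 × 100.8 = 76.608 now, so the author offers 76.608, keeping 163.392.
So by rejecting in round 1, the author gets 163.392 next round, worth 0.58 × 163.392 = 94.76736 now.
Offer 100 ≥ 94.76736, so the author accepts.

Accept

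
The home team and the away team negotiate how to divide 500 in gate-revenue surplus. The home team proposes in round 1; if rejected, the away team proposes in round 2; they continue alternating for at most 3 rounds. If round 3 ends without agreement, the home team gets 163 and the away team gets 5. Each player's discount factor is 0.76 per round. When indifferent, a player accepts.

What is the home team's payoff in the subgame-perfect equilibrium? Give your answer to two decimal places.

Round 3 (the home team proposes): the away team gets 5 if talks fail, so the home team offers 5 and keeps 495.
Round 2 (the away team proposes): the home team can get 495 next round, worth 0.76 × 495 = 376.2 now. The away team offers 376.2 and keeps 500 − 376.2 = 123.8.
Round 1 (the home team proposes): the away team can get 123.8 next round, worth 0.76 × 123.8 = 94.088 now. The home team offers 94.088 and keeps 500 − 94.088 = 405.912.

405.91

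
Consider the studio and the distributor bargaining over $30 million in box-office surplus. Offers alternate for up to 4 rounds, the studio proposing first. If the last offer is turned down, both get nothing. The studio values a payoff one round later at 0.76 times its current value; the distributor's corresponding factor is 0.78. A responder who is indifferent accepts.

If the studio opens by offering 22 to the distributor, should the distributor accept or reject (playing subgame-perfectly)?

Round 4 (the distributor proposes): rejection yields 0 for the studio; the distributor offers 0 and keeps 30.
Round 3 (the studio proposes): the distributor can get 30 next round, worth 0.78 × 30 = 23.4 now; the studio offers that and keeps 6.6.
Round 2 (the distributor proposes): the studio can get 6.6 next round, worth 0.76 × 6.6 = 5.016 now; the distributor offers that and keeps 24.984.
So by rejecting in round 1, the distributor gets 24.984 next round, worth 0.78 × 24.984 = 19.48752 now.
Offer 22 ≥ 19.48752, so the distributor accepts.

Accept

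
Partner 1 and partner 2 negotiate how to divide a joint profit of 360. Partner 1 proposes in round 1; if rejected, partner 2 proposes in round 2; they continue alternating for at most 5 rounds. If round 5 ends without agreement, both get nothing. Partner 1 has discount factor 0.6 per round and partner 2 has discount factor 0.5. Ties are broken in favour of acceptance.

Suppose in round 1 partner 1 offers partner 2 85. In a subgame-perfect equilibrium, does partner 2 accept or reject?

Round 5 (partner 1 proposes): rejection yields 0 for partner 2; partner 1 offers 0 and keeps 360.
Round 4 (partner 2 proposes): partner 1 can get 360 next round, worth 0.6 × 360 = 216 now. Partner 2 offers 216 and keeps 360 − 216 = 144.
Round 3 (partner 1 proposes): partner 2 can get 144 next round, worth 0.5 × 144 = 72 now, so partner 1 offers 72, keeping 288.
Round 2 (partner 2 proposes): partner 1 can get 288 next round, worth 0.6 × 288 = 172.8 now, so partner 2 offers 172.8, keeping 187.2.
So by rejecting in round 1, partner 2 gets 187.2 next round, worth 0.5 × 187.2 = 93.6 now.
Offer 85 < 93.6, so partner 2 rejects.

Reject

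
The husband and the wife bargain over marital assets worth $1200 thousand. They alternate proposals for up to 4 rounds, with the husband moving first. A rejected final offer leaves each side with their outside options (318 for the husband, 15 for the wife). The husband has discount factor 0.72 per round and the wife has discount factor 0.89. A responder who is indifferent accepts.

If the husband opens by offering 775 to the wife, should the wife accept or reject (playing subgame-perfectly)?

Reject

Round 4 (the wife proposes): the husband gets 318 if talks fail, so the wife offers 318 and keeps 882.
Round 3 (the husband proposes): the wife can get 882 next round, worth 0.89 × 882 = 784.98 now; the husband offers that and keeps 415.02.
Round 2 (the wife proposes): the husband can get 415.02 next round, worth 0.72 × 415.02 = 298.8144 now. The wife offers 298.8144 and keeps 1200 − 298.8144 = 901.1856.
So by rejecting in round 1, the wife gets 901.1856 next round, worth 0.89 × 901.1856 = 802.055184 now.
Offer 775 < 802.055184, so the wife rejects.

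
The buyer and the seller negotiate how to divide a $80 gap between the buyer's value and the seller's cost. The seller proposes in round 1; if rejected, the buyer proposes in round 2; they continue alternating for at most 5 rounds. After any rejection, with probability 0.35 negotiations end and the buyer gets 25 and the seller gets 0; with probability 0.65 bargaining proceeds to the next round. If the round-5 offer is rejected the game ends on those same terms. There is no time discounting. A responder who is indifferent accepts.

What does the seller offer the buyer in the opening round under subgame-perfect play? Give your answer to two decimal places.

Round 5 (the seller proposes): the buyer gets 25 if talks fail, so the seller offers 25 and keeps 55.
Round 4 (the buyer proposes): rejecting gives the seller an expected 0.65 × 55 = 35.75; the buyer offers that and keeps 44.25.
Round 3 (the seller proposes): rejecting gives the buyer an expected 0.65 × 44.25 + 0.35 × 25 = 37.5125, so the seller offers 37.5125, keeping 42.4875.
Round 2 (the buyer proposes): rejecting gives the seller an expected 0.65 × 42.4875 = 27.616875. The buyer offers 27.616875 and keeps 80 − 27.616875 = 52.383125.
Round 1 (the seller proposes): rejecting gives the buyer an expected 0.65 × 52.383125 + 0.35 × 25 = 42.79903125, so the seller offers 42.79903125, keeping 37.20096875.

42.80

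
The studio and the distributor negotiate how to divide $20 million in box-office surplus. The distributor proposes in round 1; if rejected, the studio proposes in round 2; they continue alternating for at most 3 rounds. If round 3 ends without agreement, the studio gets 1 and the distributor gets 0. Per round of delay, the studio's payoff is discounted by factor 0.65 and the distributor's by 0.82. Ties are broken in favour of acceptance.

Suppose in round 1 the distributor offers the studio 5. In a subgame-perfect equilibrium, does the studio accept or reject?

Round 3 (the distributor proposes): the studio gets 1 if talks fail, so the distributor offers 1 and keeps 19.
Round 2 (the studio proposes): the distributor can get 19 next round, worth 0.82 × 19 = 15.58 now. The studio offers 15.58 and keeps 20 − 15.58 = 4.42.
So by rejecting in round 1, the studio gets 4.42 next round, worth 0.65 × 4.42 = 2.873 now.
Offer 5 ≥ 2.873, so the studio accepts.

Accept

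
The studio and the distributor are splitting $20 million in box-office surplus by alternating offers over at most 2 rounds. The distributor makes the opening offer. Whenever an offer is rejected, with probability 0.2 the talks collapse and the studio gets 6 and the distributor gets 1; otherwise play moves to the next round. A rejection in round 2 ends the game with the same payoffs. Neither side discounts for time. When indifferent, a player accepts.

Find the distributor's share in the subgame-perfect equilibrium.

3.6

Round 2 (the studio proposes): the distributor gets 1 if talks fail, so the studio offers 1 and keeps 19.
Round 1 (the distributor proposes): rejecting gives the studio an expected 0.8 × 19 + 0.2 × 6 = 16.4, so the distributor offers 16.4, keeping 3.6.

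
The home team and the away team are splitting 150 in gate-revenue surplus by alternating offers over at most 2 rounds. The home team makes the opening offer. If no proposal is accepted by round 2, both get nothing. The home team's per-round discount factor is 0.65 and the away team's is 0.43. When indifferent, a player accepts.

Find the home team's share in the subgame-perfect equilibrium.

85.5

Round 2 (the away team proposes): rejection yields 0 for the home team; the away team offers 0 and keeps 150.
Round 1 (the home team proposes): the away team can get 150 next round, worth 0.43 × 150 = 64.5 now, so the home team offers 64.5, keeping 85.5.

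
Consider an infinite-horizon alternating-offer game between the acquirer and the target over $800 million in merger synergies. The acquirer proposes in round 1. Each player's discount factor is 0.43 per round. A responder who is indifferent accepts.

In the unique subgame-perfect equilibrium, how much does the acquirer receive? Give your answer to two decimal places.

559.44

In a stationary SPE each proposer offers the other exactly their discounted continuation value.
If the acquirer keeps x when proposing and the target keeps y when proposing, then x = 800 − 0.43y and y = 800 − 0.43x.
Solving: x = 800(1 − 0.43) / (1 − 0.43·0.43) = 456 / 0.8151 ≈ 559.4406.
The target gets 800 − 559.4406 ≈ 240.5594.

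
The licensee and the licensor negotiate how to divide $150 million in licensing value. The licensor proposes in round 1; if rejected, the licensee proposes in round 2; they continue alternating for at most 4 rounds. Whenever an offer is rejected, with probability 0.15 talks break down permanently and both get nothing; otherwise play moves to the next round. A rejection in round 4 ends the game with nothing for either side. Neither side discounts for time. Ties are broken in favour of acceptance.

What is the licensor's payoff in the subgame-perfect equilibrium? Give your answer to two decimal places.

38.76

Round 4 (the licensee proposes): rejection yields 0 for the licensor; the licensee offers 0 and keeps 150.
Round 3 (the licensor proposes): rejecting gives the licensee an expected 0.85 × 150 = 127.5; the licensor offers that and keeps 22.5.
Round 2 (the licensee proposes): rejecting gives the licensor an expected 0.85 × 22.5 = 19.125. The licensee offers 19.125 and keeps 150 − 19.125 = 130.875.
Round 1 (the licensor proposes): rejecting gives the licensee an expected 0.85 × 130.875 = 111.24375; the licensor offers that and keeps 38.75625.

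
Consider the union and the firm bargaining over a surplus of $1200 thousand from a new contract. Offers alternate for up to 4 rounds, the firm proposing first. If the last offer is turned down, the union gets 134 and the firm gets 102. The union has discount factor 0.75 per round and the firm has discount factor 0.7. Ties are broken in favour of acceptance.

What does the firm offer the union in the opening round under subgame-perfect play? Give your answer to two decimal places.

702.34

Round 4 (the union proposes): the firm gets 102 if talks fail, so the union offers 102 and keeps 1098.
Round 3 (the firm proposes): the union can get 1098 next round, worth 0.75 × 1098 = 823.5 now. The firm offers 823.5 and keeps 1200 − 823.5 = 376.5.
Round 2 (the union proposes): the firm can get 376.5 next round, worth 0.7 × 376.5 = 263.55 now; the union offers that and keeps 936.45.
Round 1 (the firm proposes): the union can get 936.45 next round, worth 0.75 × 936.45 = 702.3375 now. The firm offers 702.3375 and keeps 1200 − 702.3375 = 497.6625.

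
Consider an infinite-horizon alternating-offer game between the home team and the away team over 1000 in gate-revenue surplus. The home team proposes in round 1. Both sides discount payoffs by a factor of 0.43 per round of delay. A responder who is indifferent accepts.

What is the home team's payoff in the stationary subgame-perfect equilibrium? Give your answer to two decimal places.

When the home team proposes, the away team accepts any offer worth at least 0.43 times what the away team would get by proposing next round; and vice versa.
This gives x = 1000 − 0.43y and y = 1000 − 0.43x, where x and y are each side's share when it proposes.
Hence (1 − 0.43·0.43)x = 1000(1 − 0.43), i.e. 0.8151·x = 570.
x ≈ 699.3007; the away team's share is 1000 − x ≈ 300.6993.

699.30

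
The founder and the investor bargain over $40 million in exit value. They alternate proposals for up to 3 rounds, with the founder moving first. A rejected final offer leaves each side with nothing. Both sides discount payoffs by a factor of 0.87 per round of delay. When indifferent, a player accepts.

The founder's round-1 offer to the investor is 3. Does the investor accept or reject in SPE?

Round 3 (the founder proposes): the investor will accept anything ≥ 0, so the founder offers 0 and keeps 40.
Round 2 (the investor proposes): the founder can get 40 next round, worth 0.87 × 40 = 34.8 now, so the investor offers 34.8, keeping 5.2.
So by rejecting in round 1, the investor gets 5.2 next round, worth 0.87 × 5.2 = 4.524 now.
Offer 3 < 4.524, so the investor rejects.

Reject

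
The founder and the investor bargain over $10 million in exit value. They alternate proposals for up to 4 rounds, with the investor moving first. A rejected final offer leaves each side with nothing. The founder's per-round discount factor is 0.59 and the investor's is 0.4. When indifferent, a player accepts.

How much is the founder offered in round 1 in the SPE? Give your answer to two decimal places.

Round 4 (the founder proposes): the investor will accept anything ≥ 0, so the founder offers 0 and keeps 10.
Round 3 (the investor proposes): the founder can get 10 next round, worth 0.59 × 10 = 5.9 now; the investor offers that and keeps 4.1.
Round 2 (the founder proposes): the investor can get 4.1 next round, worth 0.4 × 4.1 = 1.64 now. The founder offers 1.64 and keeps 10 − 1.64 = 8.36.
Round 1 (the investor proposes): the founder can get 8.36 next round, worth 0.59 × 8.36 = 4.9324 now. The investor offers 4.9324 and keeps 10 − 4.9324 = 5.0676.

4.93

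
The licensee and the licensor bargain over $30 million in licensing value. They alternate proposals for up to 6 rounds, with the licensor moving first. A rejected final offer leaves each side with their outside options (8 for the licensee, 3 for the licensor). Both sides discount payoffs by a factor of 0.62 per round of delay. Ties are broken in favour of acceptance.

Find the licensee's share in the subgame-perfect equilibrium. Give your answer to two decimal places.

By backward induction:
Round 6 (the licensee proposes): the licensor gets 3 if talks fail, so the licensee offers 3 and keeps 27.
Round 5 (the licensor proposes): the licensee can get 27 next round, worth 0.62 × 27 = 16.74 now; the licensor offers that and keeps 13.26.
Round 4 (the licensee proposes): the licensor can get 13.26 next round, worth 0.62 × 13.26 = 8.2212 now; the licensee offers that and keeps 21.7788.
Round 3 (the licensor proposes): the licensee can get 21.7788 next round, worth 0.62 × 21.7788 = 13.502856 now, so the licensor offers 13.502856, keeping 16.497144.
Round 2 (the licensee proposes): the licensor can get 16.497144 next round, worth 0.62 × 16.497144 = 10.22822928 now, so the licensee offers 10.22822928, keeping 19.77177072.
Round 1 (the licensor proposes): the licensee can get 19.77177072 next round, worth 0.62 × 19.77177072 = 12.2584978464 now; the licensor offers that and keeps 17.7415021536.

12.26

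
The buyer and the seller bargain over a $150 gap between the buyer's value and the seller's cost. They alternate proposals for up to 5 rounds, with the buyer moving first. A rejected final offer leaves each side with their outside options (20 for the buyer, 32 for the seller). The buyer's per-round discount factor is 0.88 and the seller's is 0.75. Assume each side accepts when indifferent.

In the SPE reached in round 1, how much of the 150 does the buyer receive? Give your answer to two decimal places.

Round 5 (the buyer proposes): the seller gets 32 if talks fail, so the buyer offers 32 and keeps 118.
Round 4 (the seller proposes): the buyer can get 118 next round, worth 0.88 × 118 = 103.84 now; the seller offers that and keeps 46.16.
Round 3 (the buyer proposes): the seller can get 46.16 next round, worth 0.75 × 46.16 = 34.62 now. The buyer offers 34.62 and keeps 150 − 34.62 = 115.38.
Round 2 (the seller proposes): the buyer can get 115.38 next round, worth 0.88 × 115.38 = 101.5344 now, so the seller offers 101.5344, keeping 48.4656.
Round 1 (the buyer proposes): the seller can get 48.4656 next round, worth 0.75 × 48.4656 = 36.3492 now; the buyer offers that and keeps 113.6508.

113.65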